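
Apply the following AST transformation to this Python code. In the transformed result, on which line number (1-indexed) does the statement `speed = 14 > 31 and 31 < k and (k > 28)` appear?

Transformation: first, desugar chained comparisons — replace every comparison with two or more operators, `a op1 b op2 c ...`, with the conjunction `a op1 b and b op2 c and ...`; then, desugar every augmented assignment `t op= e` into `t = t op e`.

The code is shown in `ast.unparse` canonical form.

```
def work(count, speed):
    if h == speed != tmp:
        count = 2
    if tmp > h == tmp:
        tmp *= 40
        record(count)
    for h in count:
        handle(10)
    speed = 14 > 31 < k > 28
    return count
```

Transformed code:
def work(count, speed):
    if h == speed and speed != tmp:
        count = 2
    if tmp > h and h == tmp:
        tmp = tmp * 40
        record(count)
    for h in count:
        handle(10)
    speed = 14 > 31 and 31 < k and (k > 28)
    return count

9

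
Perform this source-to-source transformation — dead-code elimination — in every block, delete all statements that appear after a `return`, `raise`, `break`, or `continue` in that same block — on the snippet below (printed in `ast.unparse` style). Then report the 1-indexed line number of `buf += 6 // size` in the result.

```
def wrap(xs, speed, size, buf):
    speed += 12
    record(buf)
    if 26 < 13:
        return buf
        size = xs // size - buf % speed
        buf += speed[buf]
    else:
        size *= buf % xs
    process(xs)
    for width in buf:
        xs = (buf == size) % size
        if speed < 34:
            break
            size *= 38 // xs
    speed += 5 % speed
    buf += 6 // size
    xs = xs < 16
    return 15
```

14

Transformed code:
def wrap(xs, speed, size, buf):
    speed += 12
    record(buf)
    if 26 < 13:
        return buf
    else:
        size *= buf % xs
    process(xs)
    for width in buf:
        xs = (buf == size) % size
        if speed < 34:
            break
    speed += 5 % speed
    buf += 6 // size
    xs = xs < 16
    return 15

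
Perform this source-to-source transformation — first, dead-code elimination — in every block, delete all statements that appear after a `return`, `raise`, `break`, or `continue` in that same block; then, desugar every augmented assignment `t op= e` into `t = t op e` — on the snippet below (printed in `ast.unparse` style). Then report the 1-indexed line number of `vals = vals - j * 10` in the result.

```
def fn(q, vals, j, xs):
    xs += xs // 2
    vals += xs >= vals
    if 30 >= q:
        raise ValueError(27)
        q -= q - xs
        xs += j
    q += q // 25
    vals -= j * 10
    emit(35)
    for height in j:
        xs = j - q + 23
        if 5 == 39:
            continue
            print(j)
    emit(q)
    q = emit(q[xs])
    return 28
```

Transformed code:
def fn(q, vals, j, xs):
    xs = xs + xs // 2
    vals = vals + (xs >= vals)
    if 30 >= q:
        raise ValueError(27)
    q = q + q // 25
    vals = vals - j * 10
    emit(35)
    for height in j:
        xs = j - q + 23
        if 5 == 39:
            continue
    emit(q)
    q = emit(q[xs])
    return 28

7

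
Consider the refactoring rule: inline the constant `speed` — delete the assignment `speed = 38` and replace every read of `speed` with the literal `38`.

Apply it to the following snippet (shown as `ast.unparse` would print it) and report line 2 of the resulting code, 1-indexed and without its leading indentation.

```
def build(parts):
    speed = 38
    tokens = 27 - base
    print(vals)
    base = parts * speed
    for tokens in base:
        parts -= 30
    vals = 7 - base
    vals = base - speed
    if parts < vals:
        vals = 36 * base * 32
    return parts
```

Transformed code:
def build(parts):
    tokens = 27 - base
    print(vals)
    base = parts * 38
    for tokens in base:
        parts -= 30
    vals = 7 - base
    vals = base - 38
    if parts < vals:
        vals = 36 * base * 32
    return parts

tokens = 27 - base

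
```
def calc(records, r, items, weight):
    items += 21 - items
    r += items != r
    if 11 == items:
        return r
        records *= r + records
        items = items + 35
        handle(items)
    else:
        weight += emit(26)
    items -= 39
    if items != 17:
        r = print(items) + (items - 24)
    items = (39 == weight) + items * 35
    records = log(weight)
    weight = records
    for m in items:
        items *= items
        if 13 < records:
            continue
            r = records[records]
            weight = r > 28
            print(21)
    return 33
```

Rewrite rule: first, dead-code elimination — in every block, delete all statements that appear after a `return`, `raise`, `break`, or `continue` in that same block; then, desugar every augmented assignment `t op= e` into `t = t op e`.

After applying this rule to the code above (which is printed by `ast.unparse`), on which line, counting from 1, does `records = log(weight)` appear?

12

Transformed code:
def calc(records, r, items, weight):
    items = items + (21 - items)
    r = r + (items != r)
    if 11 == items:
        return r
    else:
        weight = weight + emit(26)
    items = items - 39
    if items != 17:
        r = print(items) + (items - 24)
    items = (39 == weight) + items * 35
    records = log(weight)
    weight = records
    for m in items:
        items = items * items
        if 13 < records:
            continue
    return 33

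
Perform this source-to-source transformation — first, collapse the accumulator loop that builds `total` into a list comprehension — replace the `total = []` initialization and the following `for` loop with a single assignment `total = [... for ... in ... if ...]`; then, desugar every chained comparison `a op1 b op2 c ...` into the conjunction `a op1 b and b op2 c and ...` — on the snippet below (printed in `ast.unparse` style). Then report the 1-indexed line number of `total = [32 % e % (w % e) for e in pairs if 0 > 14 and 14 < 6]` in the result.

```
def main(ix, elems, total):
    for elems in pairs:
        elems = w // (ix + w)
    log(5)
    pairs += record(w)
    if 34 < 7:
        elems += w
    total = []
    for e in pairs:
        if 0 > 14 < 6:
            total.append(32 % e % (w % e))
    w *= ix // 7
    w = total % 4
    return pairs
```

Transformed code:
def main(ix, elems, total):
    for elems in pairs:
        elems = w // (ix + w)
    log(5)
    pairs += record(w)
    if 34 < 7:
        elems += w
    total = [32 % e % (w % e) for e in pairs if 0 > 14 and 14 < 6]
    w *= ix // 7
    w = total % 4
    return pairs

8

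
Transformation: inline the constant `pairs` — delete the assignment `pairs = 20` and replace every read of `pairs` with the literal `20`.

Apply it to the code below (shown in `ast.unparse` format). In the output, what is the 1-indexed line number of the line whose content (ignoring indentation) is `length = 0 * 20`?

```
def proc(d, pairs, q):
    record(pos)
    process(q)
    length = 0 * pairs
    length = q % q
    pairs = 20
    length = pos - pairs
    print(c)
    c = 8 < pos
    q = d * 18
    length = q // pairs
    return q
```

Transformed code:
def proc(d, pairs, q):
    record(pos)
    process(q)
    length = 0 * 20
    length = q % q
    length = pos - 20
    print(c)
    c = 8 < pos
    q = d * 18
    length = q // 20
    return q

4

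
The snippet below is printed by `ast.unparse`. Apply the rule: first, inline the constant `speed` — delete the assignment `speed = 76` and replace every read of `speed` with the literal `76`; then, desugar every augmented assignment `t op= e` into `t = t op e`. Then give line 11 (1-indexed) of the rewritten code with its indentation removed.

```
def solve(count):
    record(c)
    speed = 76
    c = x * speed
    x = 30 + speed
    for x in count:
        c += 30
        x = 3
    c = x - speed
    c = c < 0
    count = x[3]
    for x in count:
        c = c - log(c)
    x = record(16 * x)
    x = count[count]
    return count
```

for x in count:

Transformed code:
def solve(count):
    record(c)
    c = x * 76
    x = 30 + 76
    for x in count:
        c = c + 30
        x = 3
    c = x - 76
    c = c < 0
    count = x[3]
    for x in count:
        c = c - log(c)
    x = record(16 * x)
    x = count[count]
    return count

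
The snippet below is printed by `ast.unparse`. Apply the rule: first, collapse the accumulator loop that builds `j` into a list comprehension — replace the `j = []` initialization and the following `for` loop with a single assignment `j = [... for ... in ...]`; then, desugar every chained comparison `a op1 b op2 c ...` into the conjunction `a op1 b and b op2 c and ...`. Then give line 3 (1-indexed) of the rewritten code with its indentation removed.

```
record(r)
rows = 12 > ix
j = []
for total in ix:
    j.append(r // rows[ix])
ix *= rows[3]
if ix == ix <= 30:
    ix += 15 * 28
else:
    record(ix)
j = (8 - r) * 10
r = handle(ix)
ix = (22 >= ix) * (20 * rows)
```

Transformed code:
record(r)
rows = 12 > ix
j = [r // rows[ix] for total in ix]
ix *= rows[3]
if ix == ix and ix <= 30:
    ix += 15 * 28
else:
    record(ix)
j = (8 - r) * 10
r = handle(ix)
ix = (22 >= ix) * (20 * rows)

j = [r // rows[ix] for total in ix]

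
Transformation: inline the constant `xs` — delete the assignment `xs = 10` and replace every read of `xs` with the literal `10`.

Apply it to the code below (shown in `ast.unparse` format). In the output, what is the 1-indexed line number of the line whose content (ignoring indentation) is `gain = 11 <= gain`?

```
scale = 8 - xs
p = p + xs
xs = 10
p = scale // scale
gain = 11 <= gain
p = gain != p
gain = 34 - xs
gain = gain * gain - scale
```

Transformed code:
scale = 8 - 10
p = p + 10
p = scale // scale
gain = 11 <= gain
p = gain != p
gain = 34 - 10
gain = gain * gain - scale

4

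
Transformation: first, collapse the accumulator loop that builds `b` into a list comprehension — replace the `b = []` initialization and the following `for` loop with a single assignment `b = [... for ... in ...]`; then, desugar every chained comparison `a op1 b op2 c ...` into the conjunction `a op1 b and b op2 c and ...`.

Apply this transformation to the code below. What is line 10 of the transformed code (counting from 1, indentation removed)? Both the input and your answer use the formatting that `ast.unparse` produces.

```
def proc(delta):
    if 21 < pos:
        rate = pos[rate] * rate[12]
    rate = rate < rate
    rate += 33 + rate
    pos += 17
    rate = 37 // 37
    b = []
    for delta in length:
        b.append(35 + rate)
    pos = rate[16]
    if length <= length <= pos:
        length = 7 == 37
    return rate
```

Transformed code:
def proc(delta):
    if 21 < pos:
        rate = pos[rate] * rate[12]
    rate = rate < rate
    rate += 33 + rate
    pos += 17
    rate = 37 // 37
    b = [35 + rate for delta in length]
    pos = rate[16]
    if length <= length and length <= pos:
        length = 7 == 37
    return rate

if length <= length and length <= pos:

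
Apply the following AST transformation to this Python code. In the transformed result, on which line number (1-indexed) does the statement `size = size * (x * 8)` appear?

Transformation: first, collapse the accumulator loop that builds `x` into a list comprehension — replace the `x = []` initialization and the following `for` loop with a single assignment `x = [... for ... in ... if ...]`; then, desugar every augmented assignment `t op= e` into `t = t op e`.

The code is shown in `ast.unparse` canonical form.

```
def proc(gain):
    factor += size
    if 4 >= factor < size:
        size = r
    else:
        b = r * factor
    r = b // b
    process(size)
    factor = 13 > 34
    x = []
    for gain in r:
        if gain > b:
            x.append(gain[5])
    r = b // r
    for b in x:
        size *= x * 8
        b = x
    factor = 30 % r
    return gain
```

Transformed code:
def proc(gain):
    factor = factor + size
    if 4 >= factor < size:
        size = r
    else:
        b = r * factor
    r = b // b
    process(size)
    factor = 13 > 34
    x = [gain[5] for gain in r if gain > b]
    r = b // r
    for b in x:
        size = size * (x * 8)
        b = x
    factor = 30 % r
    return gain

13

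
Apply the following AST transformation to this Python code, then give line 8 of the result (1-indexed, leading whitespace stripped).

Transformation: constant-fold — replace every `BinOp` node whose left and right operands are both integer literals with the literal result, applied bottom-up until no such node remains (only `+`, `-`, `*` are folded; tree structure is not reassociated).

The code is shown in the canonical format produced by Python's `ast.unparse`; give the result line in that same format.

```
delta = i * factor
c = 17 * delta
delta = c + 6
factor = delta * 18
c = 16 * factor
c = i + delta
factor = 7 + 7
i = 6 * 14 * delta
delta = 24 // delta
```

Transformed code:
delta = i * factor
c = 17 * delta
delta = c + 6
factor = delta * 18
c = 16 * factor
c = i + delta
factor = 14
i = 84 * delta
delta = 24 // delta

i = 84 * delta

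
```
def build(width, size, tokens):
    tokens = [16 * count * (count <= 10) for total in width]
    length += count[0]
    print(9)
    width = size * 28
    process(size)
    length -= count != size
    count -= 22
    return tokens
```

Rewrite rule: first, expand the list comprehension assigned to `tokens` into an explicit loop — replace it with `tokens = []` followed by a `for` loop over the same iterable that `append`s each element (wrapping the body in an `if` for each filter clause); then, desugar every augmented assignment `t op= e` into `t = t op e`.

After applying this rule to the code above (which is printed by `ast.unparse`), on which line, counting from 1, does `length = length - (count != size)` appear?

Transformed code:
def build(width, size, tokens):
    tokens = []
    for total in width:
        tokens.append(16 * count * (count <= 10))
    length = length + count[0]
    print(9)
    width = size * 28
    process(size)
    length = length - (count != size)
    count = count - 22
    return tokens

9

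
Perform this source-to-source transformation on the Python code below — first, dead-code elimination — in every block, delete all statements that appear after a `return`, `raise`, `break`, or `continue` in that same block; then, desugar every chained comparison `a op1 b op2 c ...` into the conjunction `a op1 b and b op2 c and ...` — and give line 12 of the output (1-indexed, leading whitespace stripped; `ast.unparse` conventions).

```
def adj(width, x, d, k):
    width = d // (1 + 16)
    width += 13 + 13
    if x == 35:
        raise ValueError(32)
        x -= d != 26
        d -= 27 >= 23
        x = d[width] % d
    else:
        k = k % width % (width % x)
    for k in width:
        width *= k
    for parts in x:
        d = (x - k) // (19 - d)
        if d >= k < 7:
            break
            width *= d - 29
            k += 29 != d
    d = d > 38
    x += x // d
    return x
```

if d >= k and k < 7:

Transformed code:
def adj(width, x, d, k):
    width = d // (1 + 16)
    width += 13 + 13
    if x == 35:
        raise ValueError(32)
    else:
        k = k % width % (width % x)
    for k in width:
        width *= k
    for parts in x:
        d = (x - k) // (19 - d)
        if d >= k and k < 7:
            break
    d = d > 38
    x += x // d
    return x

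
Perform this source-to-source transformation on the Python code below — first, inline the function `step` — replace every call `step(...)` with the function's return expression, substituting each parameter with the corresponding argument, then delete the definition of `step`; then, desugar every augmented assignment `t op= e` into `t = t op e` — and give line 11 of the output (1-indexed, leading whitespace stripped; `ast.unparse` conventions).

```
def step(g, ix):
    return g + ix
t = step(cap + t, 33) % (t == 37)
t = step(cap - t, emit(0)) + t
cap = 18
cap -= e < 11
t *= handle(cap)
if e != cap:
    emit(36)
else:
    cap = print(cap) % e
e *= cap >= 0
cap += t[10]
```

cap = cap + t[10]

Transformed code:
t = (cap + t + 33) % (t == 37)
t = cap - t + emit(0) + t
cap = 18
cap = cap - (e < 11)
t = t * handle(cap)
if e != cap:
    emit(36)
else:
    cap = print(cap) % e
e = e * (cap >= 0)
cap = cap + t[10]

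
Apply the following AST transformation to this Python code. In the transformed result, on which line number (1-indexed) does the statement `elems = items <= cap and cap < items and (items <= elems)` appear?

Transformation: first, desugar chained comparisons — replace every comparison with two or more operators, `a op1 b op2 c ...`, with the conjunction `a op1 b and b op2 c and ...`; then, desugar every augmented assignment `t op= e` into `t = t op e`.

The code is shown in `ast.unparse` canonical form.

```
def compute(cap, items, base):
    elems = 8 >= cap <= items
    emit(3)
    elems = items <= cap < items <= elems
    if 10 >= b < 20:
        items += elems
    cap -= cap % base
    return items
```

4

Transformed code:
def compute(cap, items, base):
    elems = 8 >= cap and cap <= items
    emit(3)
    elems = items <= cap and cap < items and (items <= elems)
    if 10 >= b and b < 20:
        items = items + elems
    cap = cap - cap % base
    return items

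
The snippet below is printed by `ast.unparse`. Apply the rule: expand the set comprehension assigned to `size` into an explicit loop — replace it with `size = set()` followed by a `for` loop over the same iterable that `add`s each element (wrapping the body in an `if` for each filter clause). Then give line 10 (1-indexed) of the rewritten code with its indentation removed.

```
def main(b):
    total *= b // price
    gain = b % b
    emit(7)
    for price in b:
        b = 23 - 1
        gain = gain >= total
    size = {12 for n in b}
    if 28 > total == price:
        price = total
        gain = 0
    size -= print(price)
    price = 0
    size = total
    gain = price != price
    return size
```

size.add(12)

Transformed code:
def main(b):
    total *= b // price
    gain = b % b
    emit(7)
    for price in b:
        b = 23 - 1
        gain = gain >= total
    size = set()
    for n in b:
        size.add(12)
    if 28 > total == price:
        price = total
        gain = 0
    size -= print(price)
    price = 0
    size = total
    gain = price != price
    return size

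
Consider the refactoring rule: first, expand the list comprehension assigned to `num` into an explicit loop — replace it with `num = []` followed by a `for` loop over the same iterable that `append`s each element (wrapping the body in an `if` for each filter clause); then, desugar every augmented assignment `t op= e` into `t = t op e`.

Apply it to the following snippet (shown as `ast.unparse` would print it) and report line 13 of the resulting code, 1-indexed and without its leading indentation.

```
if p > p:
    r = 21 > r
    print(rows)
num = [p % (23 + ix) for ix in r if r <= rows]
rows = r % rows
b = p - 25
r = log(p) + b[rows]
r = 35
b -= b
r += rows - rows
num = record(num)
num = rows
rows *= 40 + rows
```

Transformed code:
if p > p:
    r = 21 > r
    print(rows)
num = []
for ix in r:
    if r <= rows:
        num.append(p % (23 + ix))
rows = r % rows
b = p - 25
r = log(p) + b[rows]
r = 35
b = b - b
r = r + (rows - rows)
num = record(num)
num = rows
rows = rows * (40 + rows)

r = r + (rows - rows)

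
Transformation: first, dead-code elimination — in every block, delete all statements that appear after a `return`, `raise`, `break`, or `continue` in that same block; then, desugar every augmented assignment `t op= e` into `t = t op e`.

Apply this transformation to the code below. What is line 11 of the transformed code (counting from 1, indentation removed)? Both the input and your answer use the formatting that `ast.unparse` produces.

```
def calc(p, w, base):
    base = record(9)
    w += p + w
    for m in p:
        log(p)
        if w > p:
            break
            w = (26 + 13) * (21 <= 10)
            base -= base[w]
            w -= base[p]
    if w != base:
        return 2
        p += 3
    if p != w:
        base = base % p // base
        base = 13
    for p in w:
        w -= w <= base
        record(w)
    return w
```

Transformed code:
def calc(p, w, base):
    base = record(9)
    w = w + (p + w)
    for m in p:
        log(p)
        if w > p:
            break
    if w != base:
        return 2
    if p != w:
        base = base % p // base
        base = 13
    for p in w:
        w = w - (w <= base)
        record(w)
    return w

base = base % p // base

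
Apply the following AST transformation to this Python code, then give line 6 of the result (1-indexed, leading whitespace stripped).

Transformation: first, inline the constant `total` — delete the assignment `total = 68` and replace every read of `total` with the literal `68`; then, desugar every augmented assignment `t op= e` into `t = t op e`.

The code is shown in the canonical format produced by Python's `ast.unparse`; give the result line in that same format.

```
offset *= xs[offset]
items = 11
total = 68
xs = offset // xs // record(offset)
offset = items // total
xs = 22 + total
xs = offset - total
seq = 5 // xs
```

xs = offset - 68

Transformed code:
offset = offset * xs[offset]
items = 11
xs = offset // xs // record(offset)
offset = items // 68
xs = 22 + 68
xs = offset - 68
seq = 5 // xs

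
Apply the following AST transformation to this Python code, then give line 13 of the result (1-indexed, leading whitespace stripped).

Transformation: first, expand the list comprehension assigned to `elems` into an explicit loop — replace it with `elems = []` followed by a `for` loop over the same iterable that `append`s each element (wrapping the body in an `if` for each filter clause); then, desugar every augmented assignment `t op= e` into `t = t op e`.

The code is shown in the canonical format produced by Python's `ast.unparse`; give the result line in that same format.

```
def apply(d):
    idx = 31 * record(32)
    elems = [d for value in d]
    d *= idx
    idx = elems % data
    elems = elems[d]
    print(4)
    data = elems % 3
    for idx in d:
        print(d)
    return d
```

Transformed code:
def apply(d):
    idx = 31 * record(32)
    elems = []
    for value in d:
        elems.append(d)
    d = d * idx
    idx = elems % data
    elems = elems[d]
    print(4)
    data = elems % 3
    for idx in d:
        print(d)
    return d

return d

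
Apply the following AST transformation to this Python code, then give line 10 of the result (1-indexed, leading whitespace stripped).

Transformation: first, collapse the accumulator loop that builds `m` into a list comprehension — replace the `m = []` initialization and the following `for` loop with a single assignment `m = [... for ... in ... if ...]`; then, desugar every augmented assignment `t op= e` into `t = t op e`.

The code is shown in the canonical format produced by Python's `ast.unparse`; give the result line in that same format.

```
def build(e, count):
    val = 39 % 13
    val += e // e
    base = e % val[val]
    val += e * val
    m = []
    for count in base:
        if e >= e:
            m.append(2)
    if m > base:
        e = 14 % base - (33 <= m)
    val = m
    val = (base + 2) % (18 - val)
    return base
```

Transformed code:
def build(e, count):
    val = 39 % 13
    val = val + e // e
    base = e % val[val]
    val = val + e * val
    m = [2 for count in base if e >= e]
    if m > base:
        e = 14 % base - (33 <= m)
    val = m
    val = (base + 2) % (18 - val)
    return base

val = (base + 2) % (18 - val)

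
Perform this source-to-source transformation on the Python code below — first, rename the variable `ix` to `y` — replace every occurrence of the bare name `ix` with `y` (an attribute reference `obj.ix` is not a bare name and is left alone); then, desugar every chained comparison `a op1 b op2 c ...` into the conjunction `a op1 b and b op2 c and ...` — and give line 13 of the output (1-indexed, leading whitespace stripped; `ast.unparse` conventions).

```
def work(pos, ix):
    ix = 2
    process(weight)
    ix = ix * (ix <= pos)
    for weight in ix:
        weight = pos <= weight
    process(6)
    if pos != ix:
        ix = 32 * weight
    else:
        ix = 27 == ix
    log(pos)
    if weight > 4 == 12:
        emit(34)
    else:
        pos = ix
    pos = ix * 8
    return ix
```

if weight > 4 and 4 == 12:

Transformed code:
def work(pos, y):
    y = 2
    process(weight)
    y = y * (y <= pos)
    for weight in y:
        weight = pos <= weight
    process(6)
    if pos != y:
        y = 32 * weight
    else:
        y = 27 == y
    log(pos)
    if weight > 4 and 4 == 12:
        emit(34)
    else:
        pos = y
    pos = y * 8
    return y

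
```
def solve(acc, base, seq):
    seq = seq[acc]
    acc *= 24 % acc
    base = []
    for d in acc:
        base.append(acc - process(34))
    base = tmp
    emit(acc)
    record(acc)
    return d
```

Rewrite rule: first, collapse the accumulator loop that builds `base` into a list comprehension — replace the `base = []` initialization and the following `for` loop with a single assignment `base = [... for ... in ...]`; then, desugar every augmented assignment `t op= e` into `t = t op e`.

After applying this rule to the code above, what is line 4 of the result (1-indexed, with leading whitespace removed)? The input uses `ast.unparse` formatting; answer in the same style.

base = [acc - process(34) for d in acc]

Transformed code:
def solve(acc, base, seq):
    seq = seq[acc]
    acc = acc * (24 % acc)
    base = [acc - process(34) for d in acc]
    base = tmp
    emit(acc)
    record(acc)
    return d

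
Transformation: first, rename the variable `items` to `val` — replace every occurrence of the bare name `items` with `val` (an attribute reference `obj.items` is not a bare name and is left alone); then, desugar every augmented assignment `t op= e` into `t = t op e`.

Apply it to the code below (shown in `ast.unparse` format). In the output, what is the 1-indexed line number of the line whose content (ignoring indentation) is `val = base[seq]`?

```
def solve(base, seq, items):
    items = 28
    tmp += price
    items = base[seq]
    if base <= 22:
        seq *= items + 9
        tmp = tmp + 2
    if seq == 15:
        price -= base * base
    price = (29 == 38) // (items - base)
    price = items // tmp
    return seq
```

4

Transformed code:
def solve(base, seq, val):
    val = 28
    tmp = tmp + price
    val = base[seq]
    if base <= 22:
        seq = seq * (val + 9)
        tmp = tmp + 2
    if seq == 15:
        price = price - base * base
    price = (29 == 38) // (val - base)
    price = val // tmp
    return seq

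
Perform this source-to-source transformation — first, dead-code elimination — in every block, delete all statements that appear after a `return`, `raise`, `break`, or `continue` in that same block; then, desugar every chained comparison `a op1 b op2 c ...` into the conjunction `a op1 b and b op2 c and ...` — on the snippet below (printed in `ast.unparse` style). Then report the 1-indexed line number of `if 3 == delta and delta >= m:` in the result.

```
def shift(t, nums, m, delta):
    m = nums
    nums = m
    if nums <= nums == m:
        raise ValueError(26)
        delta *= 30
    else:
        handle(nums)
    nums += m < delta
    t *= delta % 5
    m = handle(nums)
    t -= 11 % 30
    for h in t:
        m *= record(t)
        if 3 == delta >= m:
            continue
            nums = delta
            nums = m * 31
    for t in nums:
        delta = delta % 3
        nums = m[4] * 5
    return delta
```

14

Transformed code:
def shift(t, nums, m, delta):
    m = nums
    nums = m
    if nums <= nums and nums == m:
        raise ValueError(26)
    else:
        handle(nums)
    nums += m < delta
    t *= delta % 5
    m = handle(nums)
    t -= 11 % 30
    for h in t:
        m *= record(t)
        if 3 == delta and delta >= m:
            continue
    for t in nums:
        delta = delta % 3
        nums = m[4] * 5
    return delta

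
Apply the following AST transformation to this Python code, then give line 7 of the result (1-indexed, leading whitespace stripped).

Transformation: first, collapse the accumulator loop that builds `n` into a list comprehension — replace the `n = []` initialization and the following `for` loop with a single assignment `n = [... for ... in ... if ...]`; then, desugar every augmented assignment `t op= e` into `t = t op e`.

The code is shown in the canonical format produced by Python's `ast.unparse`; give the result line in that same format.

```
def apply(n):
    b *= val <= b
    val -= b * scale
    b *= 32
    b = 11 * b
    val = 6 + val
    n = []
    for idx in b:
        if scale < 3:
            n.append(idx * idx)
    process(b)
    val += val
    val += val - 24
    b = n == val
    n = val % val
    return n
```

n = [idx * idx for idx in b if scale < 3]

Transformed code:
def apply(n):
    b = b * (val <= b)
    val = val - b * scale
    b = b * 32
    b = 11 * b
    val = 6 + val
    n = [idx * idx for idx in b if scale < 3]
    process(b)
    val = val + val
    val = val + (val - 24)
    b = n == val
    n = val % val
    return n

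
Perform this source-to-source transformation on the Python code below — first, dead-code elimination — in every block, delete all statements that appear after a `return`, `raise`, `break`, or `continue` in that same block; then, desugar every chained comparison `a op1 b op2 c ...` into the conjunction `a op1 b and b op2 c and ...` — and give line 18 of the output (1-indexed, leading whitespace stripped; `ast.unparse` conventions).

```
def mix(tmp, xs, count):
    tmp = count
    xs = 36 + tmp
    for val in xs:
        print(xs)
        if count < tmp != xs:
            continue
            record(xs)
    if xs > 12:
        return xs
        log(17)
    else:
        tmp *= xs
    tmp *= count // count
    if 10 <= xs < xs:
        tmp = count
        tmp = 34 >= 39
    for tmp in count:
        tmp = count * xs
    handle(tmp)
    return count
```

Transformed code:
def mix(tmp, xs, count):
    tmp = count
    xs = 36 + tmp
    for val in xs:
        print(xs)
        if count < tmp and tmp != xs:
            continue
    if xs > 12:
        return xs
    else:
        tmp *= xs
    tmp *= count // count
    if 10 <= xs and xs < xs:
        tmp = count
        tmp = 34 >= 39
    for tmp in count:
        tmp = count * xs
    handle(tmp)
    return count

handle(tmp)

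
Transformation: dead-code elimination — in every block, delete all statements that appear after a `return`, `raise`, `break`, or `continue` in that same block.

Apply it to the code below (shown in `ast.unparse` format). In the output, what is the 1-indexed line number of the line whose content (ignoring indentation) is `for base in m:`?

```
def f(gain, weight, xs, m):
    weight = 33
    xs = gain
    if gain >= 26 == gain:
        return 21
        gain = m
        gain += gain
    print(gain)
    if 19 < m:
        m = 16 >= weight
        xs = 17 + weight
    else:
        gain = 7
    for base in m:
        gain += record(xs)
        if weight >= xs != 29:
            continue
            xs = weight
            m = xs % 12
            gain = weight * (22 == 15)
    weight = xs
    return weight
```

Transformed code:
def f(gain, weight, xs, m):
    weight = 33
    xs = gain
    if gain >= 26 == gain:
        return 21
    print(gain)
    if 19 < m:
        m = 16 >= weight
        xs = 17 + weight
    else:
        gain = 7
    for base in m:
        gain += record(xs)
        if weight >= xs != 29:
            continue
    weight = xs
    return weight

12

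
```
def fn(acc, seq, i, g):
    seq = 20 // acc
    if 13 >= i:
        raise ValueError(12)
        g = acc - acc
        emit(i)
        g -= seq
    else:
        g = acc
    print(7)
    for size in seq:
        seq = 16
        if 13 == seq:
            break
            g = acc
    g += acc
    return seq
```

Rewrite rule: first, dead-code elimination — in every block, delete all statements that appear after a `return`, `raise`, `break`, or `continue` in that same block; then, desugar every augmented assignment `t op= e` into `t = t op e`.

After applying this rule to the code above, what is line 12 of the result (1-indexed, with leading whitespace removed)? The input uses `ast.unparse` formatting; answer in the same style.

Transformed code:
def fn(acc, seq, i, g):
    seq = 20 // acc
    if 13 >= i:
        raise ValueError(12)
    else:
        g = acc
    print(7)
    for size in seq:
        seq = 16
        if 13 == seq:
            break
    g = g + acc
    return seq

g = g + acc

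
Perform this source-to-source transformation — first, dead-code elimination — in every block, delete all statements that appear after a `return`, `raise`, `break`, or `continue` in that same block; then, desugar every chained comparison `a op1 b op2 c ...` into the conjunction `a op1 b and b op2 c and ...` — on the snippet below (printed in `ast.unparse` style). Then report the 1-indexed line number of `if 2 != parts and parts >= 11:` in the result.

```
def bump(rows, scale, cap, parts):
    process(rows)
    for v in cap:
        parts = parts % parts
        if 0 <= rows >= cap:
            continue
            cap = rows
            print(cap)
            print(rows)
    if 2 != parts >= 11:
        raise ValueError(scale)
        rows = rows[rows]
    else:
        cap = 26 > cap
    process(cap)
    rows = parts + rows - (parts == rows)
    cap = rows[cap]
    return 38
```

7

Transformed code:
def bump(rows, scale, cap, parts):
    process(rows)
    for v in cap:
        parts = parts % parts
        if 0 <= rows and rows >= cap:
            continue
    if 2 != parts and parts >= 11:
        raise ValueError(scale)
    else:
        cap = 26 > cap
    process(cap)
    rows = parts + rows - (parts == rows)
    cap = rows[cap]
    return 38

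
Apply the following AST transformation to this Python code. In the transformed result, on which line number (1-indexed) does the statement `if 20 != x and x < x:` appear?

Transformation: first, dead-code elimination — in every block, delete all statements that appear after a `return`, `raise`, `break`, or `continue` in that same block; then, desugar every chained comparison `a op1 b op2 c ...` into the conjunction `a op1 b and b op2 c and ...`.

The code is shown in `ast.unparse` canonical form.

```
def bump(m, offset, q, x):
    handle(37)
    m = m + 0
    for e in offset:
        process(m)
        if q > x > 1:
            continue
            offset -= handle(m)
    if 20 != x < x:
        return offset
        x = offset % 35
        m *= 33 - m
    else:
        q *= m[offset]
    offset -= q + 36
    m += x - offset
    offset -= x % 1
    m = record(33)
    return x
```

8

Transformed code:
def bump(m, offset, q, x):
    handle(37)
    m = m + 0
    for e in offset:
        process(m)
        if q > x and x > 1:
            continue
    if 20 != x and x < x:
        return offset
    else:
        q *= m[offset]
    offset -= q + 36
    m += x - offset
    offset -= x % 1
    m = record(33)
    return x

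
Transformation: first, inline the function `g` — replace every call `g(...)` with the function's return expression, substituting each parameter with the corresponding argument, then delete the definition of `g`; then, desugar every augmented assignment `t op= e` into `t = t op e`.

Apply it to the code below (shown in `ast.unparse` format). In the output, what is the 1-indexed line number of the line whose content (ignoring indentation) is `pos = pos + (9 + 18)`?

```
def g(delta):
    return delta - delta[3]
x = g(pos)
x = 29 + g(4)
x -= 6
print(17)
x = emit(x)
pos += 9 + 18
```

6

Transformed code:
x = pos - pos[3]
x = 29 + (4 - 4[3])
x = x - 6
print(17)
x = emit(x)
pos = pos + (9 + 18)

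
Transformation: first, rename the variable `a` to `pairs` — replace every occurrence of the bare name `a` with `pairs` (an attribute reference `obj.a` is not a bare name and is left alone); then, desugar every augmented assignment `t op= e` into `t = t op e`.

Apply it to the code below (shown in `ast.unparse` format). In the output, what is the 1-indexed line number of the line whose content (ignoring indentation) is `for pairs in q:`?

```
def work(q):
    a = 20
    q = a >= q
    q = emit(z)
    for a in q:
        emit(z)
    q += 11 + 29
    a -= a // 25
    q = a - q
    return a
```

5

Transformed code:
def work(q):
    pairs = 20
    q = pairs >= q
    q = emit(z)
    for pairs in q:
        emit(z)
    q = q + (11 + 29)
    pairs = pairs - pairs // 25
    q = pairs - q
    return pairs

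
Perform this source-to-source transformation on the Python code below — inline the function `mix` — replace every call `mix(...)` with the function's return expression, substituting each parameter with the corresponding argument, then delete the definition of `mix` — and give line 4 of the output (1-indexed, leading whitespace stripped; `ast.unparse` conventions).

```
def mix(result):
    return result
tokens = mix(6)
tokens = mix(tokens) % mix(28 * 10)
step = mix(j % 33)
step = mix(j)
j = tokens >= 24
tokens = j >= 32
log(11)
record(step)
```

Transformed code:
tokens = 6
tokens = tokens % (28 * 10)
step = j % 33
step = j
j = tokens >= 24
tokens = j >= 32
log(11)
record(step)

step = j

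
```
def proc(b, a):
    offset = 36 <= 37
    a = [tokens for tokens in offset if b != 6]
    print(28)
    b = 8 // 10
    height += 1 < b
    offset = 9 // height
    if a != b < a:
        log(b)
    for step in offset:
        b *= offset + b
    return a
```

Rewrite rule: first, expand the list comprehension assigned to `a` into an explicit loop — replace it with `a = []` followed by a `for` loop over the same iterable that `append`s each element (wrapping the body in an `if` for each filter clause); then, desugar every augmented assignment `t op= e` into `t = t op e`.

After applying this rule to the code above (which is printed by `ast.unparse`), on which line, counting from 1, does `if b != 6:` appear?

Transformed code:
def proc(b, a):
    offset = 36 <= 37
    a = []
    for tokens in offset:
        if b != 6:
            a.append(tokens)
    print(28)
    b = 8 // 10
    height = height + (1 < b)
    offset = 9 // height
    if a != b < a:
        log(b)
    for step in offset:
        b = b * (offset + b)
    return a

5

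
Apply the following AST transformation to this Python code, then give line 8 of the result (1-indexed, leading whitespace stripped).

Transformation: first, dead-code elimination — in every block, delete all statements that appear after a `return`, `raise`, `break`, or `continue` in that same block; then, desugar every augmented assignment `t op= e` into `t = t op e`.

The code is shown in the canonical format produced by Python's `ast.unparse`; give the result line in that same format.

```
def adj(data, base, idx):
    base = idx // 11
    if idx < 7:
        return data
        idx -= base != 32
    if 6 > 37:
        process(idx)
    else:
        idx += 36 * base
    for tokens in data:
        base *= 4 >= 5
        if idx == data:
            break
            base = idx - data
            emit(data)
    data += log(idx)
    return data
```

idx = idx + 36 * base

Transformed code:
def adj(data, base, idx):
    base = idx // 11
    if idx < 7:
        return data
    if 6 > 37:
        process(idx)
    else:
        idx = idx + 36 * base
    for tokens in data:
        base = base * (4 >= 5)
        if idx == data:
            break
    data = data + log(idx)
    return data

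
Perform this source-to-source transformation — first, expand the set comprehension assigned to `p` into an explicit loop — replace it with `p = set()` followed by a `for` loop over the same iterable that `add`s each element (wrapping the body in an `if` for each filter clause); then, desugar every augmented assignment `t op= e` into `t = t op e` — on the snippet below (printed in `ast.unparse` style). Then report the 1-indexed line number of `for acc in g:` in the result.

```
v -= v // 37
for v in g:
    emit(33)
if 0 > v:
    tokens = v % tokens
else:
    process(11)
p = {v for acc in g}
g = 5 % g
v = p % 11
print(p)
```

9

Transformed code:
v = v - v // 37
for v in g:
    emit(33)
if 0 > v:
    tokens = v % tokens
else:
    process(11)
p = set()
for acc in g:
    p.add(v)
g = 5 % g
v = p % 11
print(p)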